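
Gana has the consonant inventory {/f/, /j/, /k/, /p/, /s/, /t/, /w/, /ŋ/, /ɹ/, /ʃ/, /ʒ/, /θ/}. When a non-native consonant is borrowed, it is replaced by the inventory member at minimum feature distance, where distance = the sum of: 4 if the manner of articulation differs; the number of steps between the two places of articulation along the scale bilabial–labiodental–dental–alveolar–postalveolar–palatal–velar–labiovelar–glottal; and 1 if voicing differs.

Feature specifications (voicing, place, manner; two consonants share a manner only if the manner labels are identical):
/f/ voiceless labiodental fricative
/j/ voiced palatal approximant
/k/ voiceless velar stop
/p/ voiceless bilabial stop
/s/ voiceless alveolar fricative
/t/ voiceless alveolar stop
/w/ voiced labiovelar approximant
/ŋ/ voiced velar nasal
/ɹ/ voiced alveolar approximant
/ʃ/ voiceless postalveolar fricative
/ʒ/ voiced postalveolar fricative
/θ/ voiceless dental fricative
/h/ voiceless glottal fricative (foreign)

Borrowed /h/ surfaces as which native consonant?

ʃ

/ʃ/ is closest: same manner (fricative), place distance 4 (glottal→postalveolar), same voicing; total 4. Next closest is /s/ at distance 5.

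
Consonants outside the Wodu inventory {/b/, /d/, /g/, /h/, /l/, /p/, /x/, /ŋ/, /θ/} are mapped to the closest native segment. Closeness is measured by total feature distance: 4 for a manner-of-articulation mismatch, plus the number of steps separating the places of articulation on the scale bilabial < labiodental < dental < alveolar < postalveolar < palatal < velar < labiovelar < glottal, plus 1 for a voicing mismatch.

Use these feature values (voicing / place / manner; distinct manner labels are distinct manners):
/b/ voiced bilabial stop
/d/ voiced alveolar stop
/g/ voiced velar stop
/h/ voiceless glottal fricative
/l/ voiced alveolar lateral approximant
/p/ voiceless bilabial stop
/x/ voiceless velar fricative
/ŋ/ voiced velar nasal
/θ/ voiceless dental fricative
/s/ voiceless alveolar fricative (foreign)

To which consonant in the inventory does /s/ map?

θ

/θ/ is closest: same manner (fricative), place distance 1 (alveolar→dental), same voicing; total 1. Next closest is /x/ at distance 3.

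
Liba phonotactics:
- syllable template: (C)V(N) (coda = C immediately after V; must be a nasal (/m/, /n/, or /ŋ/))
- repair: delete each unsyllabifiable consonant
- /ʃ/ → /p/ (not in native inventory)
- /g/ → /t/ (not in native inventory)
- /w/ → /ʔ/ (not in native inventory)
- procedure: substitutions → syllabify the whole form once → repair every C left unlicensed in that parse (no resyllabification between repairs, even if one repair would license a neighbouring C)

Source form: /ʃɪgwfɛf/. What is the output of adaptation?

Substitution: /ʃ/ → /p/, /g/ → /t/, /w/ → /ʔ/, giving /pɪtʔfɛf/.
Syllabifying with onset maximization leaves /t/, /ʔ/, /f/ stranded (only a nasal (/m/, /n/, or /ŋ/) is licensed in coda position; onsets are limited to one consonant).
Each unlicensed consonant is deleted: /t/, /ʔ/, /f/.

pɪfɛ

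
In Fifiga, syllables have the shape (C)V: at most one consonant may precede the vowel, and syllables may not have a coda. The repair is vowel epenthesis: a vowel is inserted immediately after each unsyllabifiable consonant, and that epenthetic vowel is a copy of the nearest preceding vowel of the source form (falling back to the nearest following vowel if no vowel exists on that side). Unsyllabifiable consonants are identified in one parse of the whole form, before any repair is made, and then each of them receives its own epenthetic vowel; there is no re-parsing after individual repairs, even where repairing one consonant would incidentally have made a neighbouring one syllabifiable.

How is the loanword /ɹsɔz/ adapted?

ɹɔsɔzɔ

The consonants /ɹ/, /z/ cannot be parsed into a legal (C)V syllable (no codas are permitted; onsets are limited to one consonant).
Inserting the epenthetic vowel yields /ɹ/ → /ɹɔ/, /z/ → /zɔ/.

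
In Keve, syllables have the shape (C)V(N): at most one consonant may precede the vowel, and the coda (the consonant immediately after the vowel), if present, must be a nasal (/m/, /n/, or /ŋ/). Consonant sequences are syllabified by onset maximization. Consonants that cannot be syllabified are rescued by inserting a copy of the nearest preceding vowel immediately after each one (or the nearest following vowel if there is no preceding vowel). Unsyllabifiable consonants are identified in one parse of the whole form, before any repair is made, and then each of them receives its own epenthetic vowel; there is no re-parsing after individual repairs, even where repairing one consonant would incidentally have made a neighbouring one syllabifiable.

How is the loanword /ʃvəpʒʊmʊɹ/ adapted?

The consonants /ʃ/, /p/, /ɹ/ cannot be parsed into a legal (C)V(N) syllable (only a nasal (/m/, /n/, or /ŋ/) is licensed in coda position; onsets are limited to one consonant).
Epenthesis after each stranded consonant: /ʃ/ → /ʃə/, /p/ → /pə/, /ɹ/ → /ɹʊ/.

ʃəvəpəʒʊmʊɹʊ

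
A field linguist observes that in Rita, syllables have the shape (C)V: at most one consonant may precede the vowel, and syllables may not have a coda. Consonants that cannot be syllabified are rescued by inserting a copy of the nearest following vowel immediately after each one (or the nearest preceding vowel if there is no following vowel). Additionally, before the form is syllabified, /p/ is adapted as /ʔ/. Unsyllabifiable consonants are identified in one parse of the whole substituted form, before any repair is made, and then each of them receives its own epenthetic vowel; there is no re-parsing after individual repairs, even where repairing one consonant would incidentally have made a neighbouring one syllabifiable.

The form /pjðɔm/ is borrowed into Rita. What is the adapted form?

ʔɔjɔðɔmɔ

Substitution: /p/ → /ʔ/, giving /ʔjðɔm/.
The consonants /ʔ/, /j/, /m/ cannot be parsed into a legal (C)V syllable (no codas are permitted; onsets are limited to one consonant).
Each unlicensed consonant becomes the onset of a new syllable: /ʔ/ → /ʔɔ/, /j/ → /jɔ/, /m/ → /mɔ/.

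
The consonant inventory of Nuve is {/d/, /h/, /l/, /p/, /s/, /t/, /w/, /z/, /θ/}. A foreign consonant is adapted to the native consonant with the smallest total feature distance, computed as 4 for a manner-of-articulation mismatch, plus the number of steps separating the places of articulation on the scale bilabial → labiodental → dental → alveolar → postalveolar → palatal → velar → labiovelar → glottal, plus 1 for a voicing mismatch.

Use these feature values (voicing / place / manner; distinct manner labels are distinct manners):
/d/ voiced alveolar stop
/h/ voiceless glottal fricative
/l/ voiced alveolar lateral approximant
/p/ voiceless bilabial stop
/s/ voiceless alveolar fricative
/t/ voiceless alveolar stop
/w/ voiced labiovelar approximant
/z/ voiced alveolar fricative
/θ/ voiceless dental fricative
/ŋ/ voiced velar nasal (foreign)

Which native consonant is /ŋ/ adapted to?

w

/w/ is closest: manner differs (nasal→approximant, +4), place distance 1 (velar→labiovelar), same voicing; total 5. Next closest is /d/ at distance 7.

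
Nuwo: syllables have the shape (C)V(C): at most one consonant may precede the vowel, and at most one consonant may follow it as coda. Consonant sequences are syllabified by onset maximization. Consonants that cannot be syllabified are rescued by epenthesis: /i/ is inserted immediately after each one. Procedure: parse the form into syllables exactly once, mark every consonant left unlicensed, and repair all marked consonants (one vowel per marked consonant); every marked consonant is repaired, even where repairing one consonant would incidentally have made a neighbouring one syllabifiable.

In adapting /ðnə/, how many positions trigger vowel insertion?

The unsyllabifiable consonants are /ð/; each receives one epenthetic vowel.

1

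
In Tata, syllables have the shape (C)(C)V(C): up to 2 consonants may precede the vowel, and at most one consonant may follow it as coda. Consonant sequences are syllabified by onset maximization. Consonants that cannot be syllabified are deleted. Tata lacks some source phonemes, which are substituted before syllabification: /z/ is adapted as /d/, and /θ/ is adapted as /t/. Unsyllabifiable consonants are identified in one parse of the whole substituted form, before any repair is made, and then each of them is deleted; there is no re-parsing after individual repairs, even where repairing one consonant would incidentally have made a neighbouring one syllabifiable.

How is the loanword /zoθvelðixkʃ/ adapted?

Substitution: /z/ → /d/, /θ/ → /t/, giving /dotvelðixkʃ/.
Syllabifying with onset maximization leaves /k/, /ʃ/ stranded (at most one coda consonant is licensed; onsets may contain at most 2 consonants).
Each unlicensed consonant is deleted: /k/, /ʃ/.

dotvelðix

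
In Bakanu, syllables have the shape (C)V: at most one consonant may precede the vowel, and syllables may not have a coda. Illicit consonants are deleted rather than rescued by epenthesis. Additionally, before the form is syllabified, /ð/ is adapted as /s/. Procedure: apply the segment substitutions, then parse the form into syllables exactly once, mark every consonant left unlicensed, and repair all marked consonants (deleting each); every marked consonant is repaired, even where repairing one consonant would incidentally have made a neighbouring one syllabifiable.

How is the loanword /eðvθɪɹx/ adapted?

eθɪ

Substitution: /ð/ → /s/, giving /esvθɪɹx/.
Under (C)V, the unsyllabifiable consonants are /s/, /v/, /ɹ/, /x/ (no codas are permitted; onsets are limited to one consonant).
Deleting the stranded consonants removes /s/, /v/, /ɹ/, /x/.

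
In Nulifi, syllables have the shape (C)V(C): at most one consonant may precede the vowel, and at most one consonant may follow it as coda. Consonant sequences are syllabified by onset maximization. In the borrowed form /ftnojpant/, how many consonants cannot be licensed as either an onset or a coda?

The consonants /f/, /t/, /t/ cannot be parsed into a legal (C)V(C) syllable (at most one coda consonant is licensed; onsets are limited to one consonant).

3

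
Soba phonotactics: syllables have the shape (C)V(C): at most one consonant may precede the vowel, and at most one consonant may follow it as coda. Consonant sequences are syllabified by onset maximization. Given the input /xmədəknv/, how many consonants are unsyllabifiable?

3

Under (C)V(C), the unsyllabifiable consonants are /x/, /n/, /v/ (at most one coda consonant is licensed; onsets are limited to one consonant).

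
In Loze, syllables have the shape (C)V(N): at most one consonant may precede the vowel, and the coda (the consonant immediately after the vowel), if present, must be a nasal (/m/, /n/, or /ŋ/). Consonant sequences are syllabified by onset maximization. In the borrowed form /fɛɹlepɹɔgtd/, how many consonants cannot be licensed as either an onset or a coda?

5

Syllabifying with onset maximization leaves /ɹ/, /p/, /g/, /t/, /d/ stranded (only a nasal (/m/, /n/, or /ŋ/) is licensed in coda position; onsets are limited to one consonant).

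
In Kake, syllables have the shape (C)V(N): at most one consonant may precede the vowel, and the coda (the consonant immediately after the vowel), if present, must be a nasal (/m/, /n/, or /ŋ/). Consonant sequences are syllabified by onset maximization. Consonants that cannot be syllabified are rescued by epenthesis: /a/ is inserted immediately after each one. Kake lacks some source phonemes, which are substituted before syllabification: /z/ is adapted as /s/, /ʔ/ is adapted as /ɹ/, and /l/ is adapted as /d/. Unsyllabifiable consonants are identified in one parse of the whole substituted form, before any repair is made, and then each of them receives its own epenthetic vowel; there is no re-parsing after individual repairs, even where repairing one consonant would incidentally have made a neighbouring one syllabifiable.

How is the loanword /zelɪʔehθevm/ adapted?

Substitution: /z/ → /s/, /l/ → /d/, /ʔ/ → /ɹ/, giving /sedɪɹehθevm/.
Under (C)V(N), the unsyllabifiable consonants are /h/, /v/, /m/ (only a nasal (/m/, /n/, or /ŋ/) is licensed in coda position; onsets are limited to one consonant).
Each unlicensed consonant becomes the onset of a new syllable: /h/ → /ha/, /v/ → /va/, /m/ → /ma/.

sedɪɹehaθevama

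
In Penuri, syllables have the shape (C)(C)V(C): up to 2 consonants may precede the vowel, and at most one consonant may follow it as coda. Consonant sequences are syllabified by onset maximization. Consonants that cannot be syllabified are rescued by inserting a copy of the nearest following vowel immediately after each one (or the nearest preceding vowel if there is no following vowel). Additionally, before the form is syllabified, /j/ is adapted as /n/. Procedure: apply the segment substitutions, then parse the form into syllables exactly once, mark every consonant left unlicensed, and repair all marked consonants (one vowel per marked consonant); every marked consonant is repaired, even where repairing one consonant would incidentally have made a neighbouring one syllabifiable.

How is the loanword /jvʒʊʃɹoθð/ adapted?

Substitution: /j/ → /n/, giving /nvʒʊʃɹoθð/.
Under (C)(C)V(C), the unsyllabifiable consonants are /n/, /ð/ (at most one coda consonant is licensed; onsets may contain at most 2 consonants).
Each unlicensed consonant becomes the onset of a new syllable: /n/ → /nʊ/, /ð/ → /ðo/.

nʊvʒʊʃɹoθðo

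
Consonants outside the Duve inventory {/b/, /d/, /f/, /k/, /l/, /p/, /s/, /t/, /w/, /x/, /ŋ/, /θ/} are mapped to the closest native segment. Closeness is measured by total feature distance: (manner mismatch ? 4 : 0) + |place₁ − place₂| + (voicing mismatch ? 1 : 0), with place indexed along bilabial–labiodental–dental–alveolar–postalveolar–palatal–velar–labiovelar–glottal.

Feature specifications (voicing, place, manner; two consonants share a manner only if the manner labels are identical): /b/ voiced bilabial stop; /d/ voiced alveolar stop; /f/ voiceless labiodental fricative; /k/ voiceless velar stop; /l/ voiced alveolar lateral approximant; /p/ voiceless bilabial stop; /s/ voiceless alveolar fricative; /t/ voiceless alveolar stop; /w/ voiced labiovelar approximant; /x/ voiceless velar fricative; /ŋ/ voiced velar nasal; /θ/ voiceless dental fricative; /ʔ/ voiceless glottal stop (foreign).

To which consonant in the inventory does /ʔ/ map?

/k/ is closest: same manner (stop), place distance 2 (glottal→velar), same voicing; total 2. Next closest is /t/ at distance 5.

k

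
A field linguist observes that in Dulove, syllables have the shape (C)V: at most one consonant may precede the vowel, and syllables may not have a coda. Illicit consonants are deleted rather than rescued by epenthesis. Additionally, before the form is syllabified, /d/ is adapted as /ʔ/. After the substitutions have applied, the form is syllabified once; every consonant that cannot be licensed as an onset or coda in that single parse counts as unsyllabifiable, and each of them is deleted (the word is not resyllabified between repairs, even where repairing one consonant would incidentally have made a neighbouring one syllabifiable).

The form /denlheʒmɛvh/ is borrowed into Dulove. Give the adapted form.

Substitution: /d/ → /ʔ/, giving /ʔenlheʒmɛvh/.
Syllabifying with onset maximization leaves /n/, /l/, /ʒ/, /v/, /h/ stranded (no codas are permitted; onsets are limited to one consonant).
Deleting the stranded consonants removes /n/, /l/, /ʒ/, /v/, /h/.

ʔehemɛ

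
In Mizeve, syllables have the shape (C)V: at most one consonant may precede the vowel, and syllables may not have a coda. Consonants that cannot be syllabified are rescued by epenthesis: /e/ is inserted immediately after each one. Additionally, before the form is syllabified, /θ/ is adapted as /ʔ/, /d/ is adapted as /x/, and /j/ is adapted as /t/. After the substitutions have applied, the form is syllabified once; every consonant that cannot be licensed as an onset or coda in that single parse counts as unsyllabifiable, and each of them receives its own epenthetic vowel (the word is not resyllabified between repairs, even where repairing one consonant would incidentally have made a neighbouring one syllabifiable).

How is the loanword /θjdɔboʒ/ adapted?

Substitution: /θ/ → /ʔ/, /j/ → /t/, /d/ → /x/, giving /ʔtxɔboʒ/.
Syllabifying with onset maximization leaves /ʔ/, /t/, /ʒ/ stranded (no codas are permitted; onsets are limited to one consonant).
Each unlicensed consonant becomes the onset of a new syllable: /ʔ/ → /ʔe/, /t/ → /te/, /ʒ/ → /ʒe/.

ʔetexɔboʒe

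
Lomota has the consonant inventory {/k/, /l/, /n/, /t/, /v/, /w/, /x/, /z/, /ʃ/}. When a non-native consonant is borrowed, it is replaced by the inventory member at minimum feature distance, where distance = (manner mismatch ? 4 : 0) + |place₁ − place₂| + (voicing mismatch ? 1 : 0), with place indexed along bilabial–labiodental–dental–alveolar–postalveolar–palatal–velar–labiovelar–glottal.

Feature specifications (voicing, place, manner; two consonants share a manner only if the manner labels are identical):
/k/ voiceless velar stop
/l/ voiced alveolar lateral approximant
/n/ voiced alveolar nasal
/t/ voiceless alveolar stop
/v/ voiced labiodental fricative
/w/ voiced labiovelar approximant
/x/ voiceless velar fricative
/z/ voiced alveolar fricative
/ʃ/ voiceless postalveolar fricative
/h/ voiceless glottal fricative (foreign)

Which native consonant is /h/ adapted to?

x

/x/ is closest: same manner (fricative), place distance 2 (glottal→velar), same voicing; total 2. Next closest is /ʃ/ at distance 4.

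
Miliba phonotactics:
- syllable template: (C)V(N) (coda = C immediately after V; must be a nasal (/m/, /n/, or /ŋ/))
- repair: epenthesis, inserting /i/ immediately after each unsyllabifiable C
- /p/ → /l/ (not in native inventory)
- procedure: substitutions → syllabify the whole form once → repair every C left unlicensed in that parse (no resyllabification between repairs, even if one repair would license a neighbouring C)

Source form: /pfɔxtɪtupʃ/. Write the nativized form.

Substitution: /p/ → /l/, giving /lfɔxtɪtulʃ/.
The consonants /l/, /x/, /l/, /ʃ/ cannot be parsed into a legal (C)V(N) syllable (only a nasal (/m/, /n/, or /ŋ/) is licensed in coda position; onsets are limited to one consonant).
Epenthesis after each stranded consonant: /l/ → /li/, /x/ → /xi/, /l/ → /li/, /ʃ/ → /ʃi/.

lifɔxitɪtuliʃi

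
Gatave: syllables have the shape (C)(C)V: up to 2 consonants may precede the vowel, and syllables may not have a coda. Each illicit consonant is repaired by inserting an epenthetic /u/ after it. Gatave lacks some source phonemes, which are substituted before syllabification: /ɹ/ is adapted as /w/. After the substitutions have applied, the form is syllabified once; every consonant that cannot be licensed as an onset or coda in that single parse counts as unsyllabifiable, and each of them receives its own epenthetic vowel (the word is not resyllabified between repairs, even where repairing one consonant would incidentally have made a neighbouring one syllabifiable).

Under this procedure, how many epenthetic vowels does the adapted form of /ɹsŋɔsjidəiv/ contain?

After substitution the input is /wsŋɔsjidəiv/.
The unsyllabifiable consonants are /w/, /v/; each receives one epenthetic vowel.

2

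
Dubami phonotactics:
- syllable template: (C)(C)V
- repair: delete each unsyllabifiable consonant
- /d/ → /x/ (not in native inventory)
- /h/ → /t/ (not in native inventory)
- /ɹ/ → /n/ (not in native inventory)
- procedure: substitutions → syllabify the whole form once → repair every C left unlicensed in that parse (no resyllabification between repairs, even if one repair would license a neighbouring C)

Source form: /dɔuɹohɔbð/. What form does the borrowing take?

xɔunotɔ

Substitution: /d/ → /x/, /ɹ/ → /n/, /h/ → /t/, giving /xɔunotɔbð/.
Syllabifying with onset maximization leaves /b/, /ð/ stranded (no codas are permitted; onsets may contain at most 2 consonants).
Deleting the stranded consonants removes /b/, /ð/.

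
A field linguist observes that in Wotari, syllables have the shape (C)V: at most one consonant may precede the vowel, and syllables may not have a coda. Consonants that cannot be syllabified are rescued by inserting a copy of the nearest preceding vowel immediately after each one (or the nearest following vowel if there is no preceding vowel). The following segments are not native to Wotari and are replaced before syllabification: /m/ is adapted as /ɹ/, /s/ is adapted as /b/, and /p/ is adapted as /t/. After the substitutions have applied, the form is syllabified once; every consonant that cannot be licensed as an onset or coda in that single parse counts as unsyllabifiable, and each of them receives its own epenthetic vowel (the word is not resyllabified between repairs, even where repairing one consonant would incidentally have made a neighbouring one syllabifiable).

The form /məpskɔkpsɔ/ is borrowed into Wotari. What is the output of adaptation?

Substitution: /m/ → /ɹ/, /p/ → /t/, /s/ → /b/, giving /ɹətbkɔktbɔ/.
Under (C)V, the unsyllabifiable consonants are /t/, /b/, /k/, /t/ (no codas are permitted; onsets are limited to one consonant).
Each unlicensed consonant becomes the onset of a new syllable: /t/ → /tə/, /b/ → /bə/, /k/ → /kɔ/, /t/ → /tɔ/.

ɹətəbəkɔkɔtɔbɔ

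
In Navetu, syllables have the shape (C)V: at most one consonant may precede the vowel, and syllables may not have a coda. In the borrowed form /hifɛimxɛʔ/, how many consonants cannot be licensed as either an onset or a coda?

2

Syllabifying with onset maximization leaves /m/, /ʔ/ stranded (no codas are permitted; onsets are limited to one consonant).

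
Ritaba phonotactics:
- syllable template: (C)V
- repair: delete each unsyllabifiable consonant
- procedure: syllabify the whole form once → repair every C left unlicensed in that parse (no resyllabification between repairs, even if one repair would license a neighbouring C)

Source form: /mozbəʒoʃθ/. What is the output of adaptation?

Under (C)V, the unsyllabifiable consonants are /z/, /ʃ/, /θ/ (no codas are permitted; onsets are limited to one consonant).
Deletion applies to /z/, /ʃ/, /θ/.

mobəʒo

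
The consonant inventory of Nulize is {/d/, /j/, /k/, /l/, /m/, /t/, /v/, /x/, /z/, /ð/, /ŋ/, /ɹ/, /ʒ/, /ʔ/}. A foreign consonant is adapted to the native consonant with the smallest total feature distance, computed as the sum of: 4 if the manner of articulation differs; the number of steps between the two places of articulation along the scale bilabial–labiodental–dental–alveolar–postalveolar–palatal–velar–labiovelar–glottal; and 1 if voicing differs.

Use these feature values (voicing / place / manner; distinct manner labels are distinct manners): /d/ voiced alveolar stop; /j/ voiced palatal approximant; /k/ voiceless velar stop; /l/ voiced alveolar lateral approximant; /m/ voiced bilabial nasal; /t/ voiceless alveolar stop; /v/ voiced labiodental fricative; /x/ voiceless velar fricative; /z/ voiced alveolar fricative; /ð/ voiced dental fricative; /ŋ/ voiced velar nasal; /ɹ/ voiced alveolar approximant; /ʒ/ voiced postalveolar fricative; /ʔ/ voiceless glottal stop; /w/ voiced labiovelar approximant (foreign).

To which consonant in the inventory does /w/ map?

/j/ is closest: same manner (approximant), place distance 2 (labiovelar→palatal), same voicing; total 2. Next closest is /ɹ/ at distance 4.

j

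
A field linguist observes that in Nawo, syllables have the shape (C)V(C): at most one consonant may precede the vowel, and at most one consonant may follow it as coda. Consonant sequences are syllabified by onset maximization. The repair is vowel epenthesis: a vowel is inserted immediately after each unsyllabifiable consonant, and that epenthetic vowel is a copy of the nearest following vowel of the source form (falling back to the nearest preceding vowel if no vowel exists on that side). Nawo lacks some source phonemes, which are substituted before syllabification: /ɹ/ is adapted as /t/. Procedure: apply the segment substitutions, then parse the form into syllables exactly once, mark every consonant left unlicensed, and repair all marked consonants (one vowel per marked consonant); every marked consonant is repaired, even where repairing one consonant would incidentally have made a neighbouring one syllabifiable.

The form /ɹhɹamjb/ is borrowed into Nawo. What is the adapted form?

tahatamjaba

Substitution: /ɹ/ → /t/, giving /thtamjb/.
Syllabifying with onset maximization leaves /t/, /h/, /j/, /b/ stranded (at most one coda consonant is licensed; onsets are limited to one consonant).
Epenthesis after each stranded consonant: /t/ → /ta/, /h/ → /ha/, /j/ → /ja/, /b/ → /ba/.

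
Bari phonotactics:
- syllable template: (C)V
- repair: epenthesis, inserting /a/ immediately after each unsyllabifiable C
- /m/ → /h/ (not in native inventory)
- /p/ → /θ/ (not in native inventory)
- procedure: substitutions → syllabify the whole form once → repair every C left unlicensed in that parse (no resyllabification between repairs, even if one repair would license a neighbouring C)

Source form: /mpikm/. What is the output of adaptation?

haθikaha

Substitution: /m/ → /h/, /p/ → /θ/, giving /hθikh/.
Under (C)V, the unsyllabifiable consonants are /h/, /k/, /h/ (no codas are permitted; onsets are limited to one consonant).
Each unlicensed consonant becomes the onset of a new syllable: /h/ → /ha/, /k/ → /ka/, /h/ → /ha/.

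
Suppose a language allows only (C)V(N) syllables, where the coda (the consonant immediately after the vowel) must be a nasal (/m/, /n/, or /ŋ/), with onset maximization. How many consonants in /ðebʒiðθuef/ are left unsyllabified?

Under (C)V(N), the unsyllabifiable consonants are /b/, /ð/, /f/ (only a nasal (/m/, /n/, or /ŋ/) is licensed in coda position; onsets are limited to one consonant).

3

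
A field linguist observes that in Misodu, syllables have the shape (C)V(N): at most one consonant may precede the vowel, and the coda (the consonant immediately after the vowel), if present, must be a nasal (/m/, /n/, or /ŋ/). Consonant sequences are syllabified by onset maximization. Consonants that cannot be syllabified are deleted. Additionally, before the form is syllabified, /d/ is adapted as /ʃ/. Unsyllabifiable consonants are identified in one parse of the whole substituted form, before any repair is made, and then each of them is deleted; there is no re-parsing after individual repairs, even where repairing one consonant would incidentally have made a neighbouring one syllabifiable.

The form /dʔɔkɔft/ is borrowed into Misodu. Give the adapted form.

ʔɔkɔ

Substitution: /d/ → /ʃ/, giving /ʃʔɔkɔft/.
Syllabifying with onset maximization leaves /ʃ/, /f/, /t/ stranded (only a nasal (/m/, /n/, or /ŋ/) is licensed in coda position; onsets are limited to one consonant).
Each unlicensed consonant is deleted: /ʃ/, /f/, /t/.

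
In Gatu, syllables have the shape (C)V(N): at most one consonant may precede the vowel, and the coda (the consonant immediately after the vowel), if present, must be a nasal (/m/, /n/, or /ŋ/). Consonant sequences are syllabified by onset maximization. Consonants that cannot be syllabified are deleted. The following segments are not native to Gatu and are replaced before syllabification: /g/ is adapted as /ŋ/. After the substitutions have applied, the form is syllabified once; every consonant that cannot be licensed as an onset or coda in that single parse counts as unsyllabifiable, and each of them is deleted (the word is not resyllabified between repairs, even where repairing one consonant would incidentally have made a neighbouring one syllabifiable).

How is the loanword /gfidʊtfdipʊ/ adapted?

fidʊdipʊ

Substitution: /g/ → /ŋ/, giving /ŋfidʊtfdipʊ/.
Under (C)V(N), the unsyllabifiable consonants are /ŋ/, /t/, /f/ (only a nasal (/m/, /n/, or /ŋ/) is licensed in coda position; onsets are limited to one consonant).
Deleting the stranded consonants removes /ŋ/, /t/, /f/.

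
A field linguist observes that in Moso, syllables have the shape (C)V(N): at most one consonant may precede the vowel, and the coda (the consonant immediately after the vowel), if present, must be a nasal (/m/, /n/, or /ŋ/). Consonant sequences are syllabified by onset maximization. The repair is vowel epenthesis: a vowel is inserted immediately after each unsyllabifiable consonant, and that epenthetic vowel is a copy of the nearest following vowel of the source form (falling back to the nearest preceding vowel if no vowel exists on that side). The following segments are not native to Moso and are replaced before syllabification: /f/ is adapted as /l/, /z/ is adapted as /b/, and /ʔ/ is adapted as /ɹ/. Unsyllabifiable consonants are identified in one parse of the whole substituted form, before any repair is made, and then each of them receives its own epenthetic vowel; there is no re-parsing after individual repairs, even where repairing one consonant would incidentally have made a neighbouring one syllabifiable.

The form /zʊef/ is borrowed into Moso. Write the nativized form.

Substitution: /z/ → /b/, /f/ → /l/, giving /bʊel/.
Under (C)V(N), the unsyllabifiable consonants are /l/ (only a nasal (/m/, /n/, or /ŋ/) is licensed in coda position; onsets are limited to one consonant).
Each unlicensed consonant becomes the onset of a new syllable: /l/ → /le/.

bʊele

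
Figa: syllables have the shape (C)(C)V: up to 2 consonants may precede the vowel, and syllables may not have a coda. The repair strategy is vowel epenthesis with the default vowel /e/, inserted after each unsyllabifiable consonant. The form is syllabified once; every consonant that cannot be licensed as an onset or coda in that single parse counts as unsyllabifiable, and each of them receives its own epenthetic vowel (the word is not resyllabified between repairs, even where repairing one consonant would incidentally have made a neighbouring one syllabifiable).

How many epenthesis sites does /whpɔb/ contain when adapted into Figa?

2

The unsyllabifiable consonants are /w/, /b/; each receives one epenthetic vowel.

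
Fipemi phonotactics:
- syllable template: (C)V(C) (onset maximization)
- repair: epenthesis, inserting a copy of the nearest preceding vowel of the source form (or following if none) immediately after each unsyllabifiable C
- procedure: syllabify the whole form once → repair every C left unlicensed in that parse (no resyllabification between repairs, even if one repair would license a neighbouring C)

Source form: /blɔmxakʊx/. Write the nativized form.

bɔlɔmxakʊx

The consonants /b/ cannot be parsed into a legal (C)V(C) syllable (at most one coda consonant is licensed; onsets are limited to one consonant).
Epenthesis after each stranded consonant: /b/ → /bɔ/.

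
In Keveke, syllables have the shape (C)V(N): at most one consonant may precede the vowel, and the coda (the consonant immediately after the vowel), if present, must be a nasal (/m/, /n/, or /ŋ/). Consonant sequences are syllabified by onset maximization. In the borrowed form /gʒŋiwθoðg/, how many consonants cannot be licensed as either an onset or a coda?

Syllabifying with onset maximization leaves /g/, /ʒ/, /w/, /ð/, /g/ stranded (only a nasal (/m/, /n/, or /ŋ/) is licensed in coda position; onsets are limited to one consonant).

5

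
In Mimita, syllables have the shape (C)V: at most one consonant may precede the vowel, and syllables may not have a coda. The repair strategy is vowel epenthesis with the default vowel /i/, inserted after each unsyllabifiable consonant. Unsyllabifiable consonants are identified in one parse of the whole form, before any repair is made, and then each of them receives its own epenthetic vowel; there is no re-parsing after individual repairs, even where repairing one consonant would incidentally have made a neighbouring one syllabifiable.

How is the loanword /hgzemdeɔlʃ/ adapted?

Syllabifying with onset maximization leaves /h/, /g/, /m/, /l/, /ʃ/ stranded (no codas are permitted; onsets are limited to one consonant).
Inserting the epenthetic vowel yields /h/ → /hi/, /g/ → /gi/, /m/ → /mi/, /l/ → /li/, /ʃ/ → /ʃi/.

higizemideɔliʃi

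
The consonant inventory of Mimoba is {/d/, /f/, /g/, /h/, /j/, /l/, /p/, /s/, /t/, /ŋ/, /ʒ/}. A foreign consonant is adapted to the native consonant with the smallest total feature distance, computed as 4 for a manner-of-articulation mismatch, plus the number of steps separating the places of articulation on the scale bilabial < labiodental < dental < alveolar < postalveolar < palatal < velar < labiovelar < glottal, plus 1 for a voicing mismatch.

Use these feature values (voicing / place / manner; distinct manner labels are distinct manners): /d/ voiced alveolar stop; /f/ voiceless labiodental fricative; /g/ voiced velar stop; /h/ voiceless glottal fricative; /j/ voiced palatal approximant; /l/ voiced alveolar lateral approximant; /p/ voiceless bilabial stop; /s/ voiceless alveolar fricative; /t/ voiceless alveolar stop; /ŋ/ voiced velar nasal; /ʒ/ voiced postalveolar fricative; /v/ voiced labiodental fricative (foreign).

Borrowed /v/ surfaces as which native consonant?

/f/ is closest: same manner (fricative), place distance 0 (labiodental→labiodental), voicing differs (+1); total 1. Next closest is /s/ at distance 3.

f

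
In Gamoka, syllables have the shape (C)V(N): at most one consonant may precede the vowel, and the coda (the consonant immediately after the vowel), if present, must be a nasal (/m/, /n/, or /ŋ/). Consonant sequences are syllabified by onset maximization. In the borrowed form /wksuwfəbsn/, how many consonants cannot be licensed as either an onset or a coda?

6

Under (C)V(N), the unsyllabifiable consonants are /w/, /k/, /w/, /b/, /s/, /n/ (only a nasal (/m/, /n/, or /ŋ/) is licensed in coda position; onsets are limited to one consonant).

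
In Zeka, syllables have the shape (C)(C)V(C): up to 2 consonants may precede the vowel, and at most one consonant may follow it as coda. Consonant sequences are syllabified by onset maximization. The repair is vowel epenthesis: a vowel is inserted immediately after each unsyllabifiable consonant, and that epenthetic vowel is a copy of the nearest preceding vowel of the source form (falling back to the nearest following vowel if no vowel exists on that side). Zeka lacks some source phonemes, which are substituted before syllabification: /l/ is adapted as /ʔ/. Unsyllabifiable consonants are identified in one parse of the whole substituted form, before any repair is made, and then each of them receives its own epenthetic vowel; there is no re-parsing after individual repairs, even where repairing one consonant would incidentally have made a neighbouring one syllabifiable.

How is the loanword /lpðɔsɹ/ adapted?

Substitution: /l/ → /ʔ/, giving /ʔpðɔsɹ/.
The consonants /ʔ/, /ɹ/ cannot be parsed into a legal (C)(C)V(C) syllable (at most one coda consonant is licensed; onsets may contain at most 2 consonants).
Epenthesis after each stranded consonant: /ʔ/ → /ʔɔ/, /ɹ/ → /ɹɔ/.

ʔɔpðɔsɹɔ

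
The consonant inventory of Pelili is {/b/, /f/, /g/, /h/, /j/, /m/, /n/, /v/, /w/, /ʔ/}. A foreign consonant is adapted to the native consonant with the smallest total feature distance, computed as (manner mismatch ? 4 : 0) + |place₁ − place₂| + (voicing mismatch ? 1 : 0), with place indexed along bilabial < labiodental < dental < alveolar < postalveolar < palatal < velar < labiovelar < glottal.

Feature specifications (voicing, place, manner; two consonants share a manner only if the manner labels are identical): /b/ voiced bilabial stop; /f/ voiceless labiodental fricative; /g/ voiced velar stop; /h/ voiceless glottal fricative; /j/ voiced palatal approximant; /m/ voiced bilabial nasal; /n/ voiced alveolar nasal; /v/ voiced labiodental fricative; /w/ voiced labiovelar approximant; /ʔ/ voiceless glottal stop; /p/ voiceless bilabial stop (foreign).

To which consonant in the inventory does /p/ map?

b

/b/ is closest: same manner (stop), place distance 0 (bilabial→bilabial), voicing differs (+1); total 1. Next closest is /f/ at distance 5.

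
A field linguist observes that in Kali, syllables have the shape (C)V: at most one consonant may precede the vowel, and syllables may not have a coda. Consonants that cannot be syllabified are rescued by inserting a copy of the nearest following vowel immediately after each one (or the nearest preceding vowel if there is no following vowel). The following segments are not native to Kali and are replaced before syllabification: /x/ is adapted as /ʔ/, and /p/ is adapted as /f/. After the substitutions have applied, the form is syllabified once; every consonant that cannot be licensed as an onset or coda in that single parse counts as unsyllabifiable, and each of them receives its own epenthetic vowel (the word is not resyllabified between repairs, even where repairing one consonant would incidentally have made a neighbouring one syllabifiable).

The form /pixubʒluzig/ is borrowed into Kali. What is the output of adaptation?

Substitution: /p/ → /f/, /x/ → /ʔ/, giving /fiʔubʒluzig/.
The consonants /b/, /ʒ/, /g/ cannot be parsed into a legal (C)V syllable (no codas are permitted; onsets are limited to one consonant).
Epenthesis after each stranded consonant: /b/ → /bu/, /ʒ/ → /ʒu/, /g/ → /gi/.

fiʔubuʒuluzigi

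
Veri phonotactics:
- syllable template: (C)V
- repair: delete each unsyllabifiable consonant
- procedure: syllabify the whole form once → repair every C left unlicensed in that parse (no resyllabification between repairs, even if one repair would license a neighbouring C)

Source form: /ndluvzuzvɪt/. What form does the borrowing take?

luzuvɪ

Syllabifying with onset maximization leaves /n/, /d/, /v/, /z/, /t/ stranded (no codas are permitted; onsets are limited to one consonant).
Each unlicensed consonant is deleted: /n/, /d/, /v/, /z/, /t/.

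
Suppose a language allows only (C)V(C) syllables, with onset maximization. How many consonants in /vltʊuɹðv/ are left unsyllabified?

4

The consonants /v/, /l/, /ð/, /v/ cannot be parsed into a legal (C)V(C) syllable (at most one coda consonant is licensed; onsets are limited to one consonant).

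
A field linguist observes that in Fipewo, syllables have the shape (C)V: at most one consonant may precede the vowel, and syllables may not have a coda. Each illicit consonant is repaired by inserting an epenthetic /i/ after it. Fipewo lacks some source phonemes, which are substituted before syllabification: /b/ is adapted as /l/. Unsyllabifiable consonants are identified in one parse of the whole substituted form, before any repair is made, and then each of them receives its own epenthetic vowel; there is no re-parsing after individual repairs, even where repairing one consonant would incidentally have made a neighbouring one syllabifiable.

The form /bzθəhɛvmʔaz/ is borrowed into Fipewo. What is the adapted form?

Substitution: /b/ → /l/, giving /lzθəhɛvmʔaz/.
Under (C)V, the unsyllabifiable consonants are /l/, /z/, /v/, /m/, /z/ (no codas are permitted; onsets are limited to one consonant).
Inserting the epenthetic vowel yields /l/ → /li/, /z/ → /zi/, /v/ → /vi/, /m/ → /mi/, /z/ → /zi/.

liziθəhɛvimiʔazi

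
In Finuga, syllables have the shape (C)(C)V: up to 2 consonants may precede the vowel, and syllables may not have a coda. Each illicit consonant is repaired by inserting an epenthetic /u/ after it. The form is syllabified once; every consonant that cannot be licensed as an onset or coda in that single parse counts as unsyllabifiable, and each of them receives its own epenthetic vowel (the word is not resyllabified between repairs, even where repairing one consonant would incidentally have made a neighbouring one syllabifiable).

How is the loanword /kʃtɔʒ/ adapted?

Syllabifying with onset maximization leaves /k/, /ʒ/ stranded (no codas are permitted; onsets may contain at most 2 consonants).
Each unlicensed consonant becomes the onset of a new syllable: /k/ → /ku/, /ʒ/ → /ʒu/.

kuʃtɔʒu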